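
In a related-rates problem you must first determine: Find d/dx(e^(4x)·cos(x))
Product rule: (fg)'=f'g + fg'
f=e^(4x), f'=4·e^(4x)
g=cos(x), g'=-sin(x)

Answer: 4·e^(4x)·cos(x) - e^(4x)·sin(x)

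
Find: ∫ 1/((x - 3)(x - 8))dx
Partial fractions: 1/((x-3)(x-8))=A/(x-3)+B/(x-8)
A=-1/5, B=1/5
∫ [-1/5· 1/(x-3)+1/5· 1/(x-8)] dx
=(1/5)[ln|x-8| - ln|x-3|]+C

Answer: (1/5)·ln|(x-8)/(x-3)|+C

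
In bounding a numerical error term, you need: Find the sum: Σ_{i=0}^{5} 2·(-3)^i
Geometric series: S = a(1 - r^n)/(1 - r)
a = 2, r = -3, n = 6
S = 2(1-729)/4 = -364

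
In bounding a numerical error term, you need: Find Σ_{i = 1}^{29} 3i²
= 3·n(n + 1)(2n + 1)/6 = 3·29·30·59/6 = 25665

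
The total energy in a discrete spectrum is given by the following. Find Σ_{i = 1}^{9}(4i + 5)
=4·Σ i+5·9=4·45+45=225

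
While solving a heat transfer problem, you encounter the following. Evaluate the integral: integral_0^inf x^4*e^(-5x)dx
This is a Gamma integral. Substitute u = 5x (du = 5 dx):
integral_0^inf x^4 * e^(-5x) dx = (1/5^5) integral_0^inf u^4 * e^(-u) du
= Gamma(5)/5^5 = 4!/5^5 = 24/3125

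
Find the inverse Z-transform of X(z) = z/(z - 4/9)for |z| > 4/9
Standard pair: z/(z-a) <-> a^n*u[n] for causal signals
With a = 4/9: x[n] = (4/9)^n*u[n]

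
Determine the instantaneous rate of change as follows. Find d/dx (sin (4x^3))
Chain rule: d/dx[sin(u)] = cos(u)·u' where u = 4x^3
u' = 12x^2

Answer: 12x^2·cos(4x^3)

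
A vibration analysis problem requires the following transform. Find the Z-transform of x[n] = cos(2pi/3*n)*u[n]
Z{cos(w0*n)*u[n]} = z(z - cos(w0))/(z^2-2z*cos(w0)+1)
With w0 = 2pi/3: X(z) = z(z - cos(2pi/3))/(z^2-2z*cos(2pi/3)+1)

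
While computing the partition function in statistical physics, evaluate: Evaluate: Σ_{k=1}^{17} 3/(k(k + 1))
Partial fractions: 3/(k(k + 1))=3/k - 3/(k + 1)
Telescoping sum: 3(1 - 1/18)=3·17/18

Answer: 17/6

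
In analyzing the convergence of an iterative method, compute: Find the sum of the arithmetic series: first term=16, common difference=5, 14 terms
Last term: a_n=16+(14-1)·5=81
Sum=n(a_1+a_n)/2=14(16+81)/2=679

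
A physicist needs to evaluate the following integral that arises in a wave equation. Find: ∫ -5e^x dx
Since d/dx[e^x]=+ e^x, we get -5e^x + C

Answer: -5e^x + C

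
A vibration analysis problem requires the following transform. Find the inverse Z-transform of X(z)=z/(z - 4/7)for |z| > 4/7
Standard pair: z/(z-a) <-> a^n*u[n] for causal signals
With a = 4/7: x[n] = (4/7)^n*u[n]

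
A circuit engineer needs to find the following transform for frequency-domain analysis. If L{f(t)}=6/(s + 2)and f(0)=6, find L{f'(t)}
L{f'(t)}=s·F(s) - f(0)=6s/(s+2)-6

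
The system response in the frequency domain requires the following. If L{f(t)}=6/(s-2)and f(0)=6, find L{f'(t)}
L{f'(t)} = s·F(s) - f(0) = 6s/(s-2)-6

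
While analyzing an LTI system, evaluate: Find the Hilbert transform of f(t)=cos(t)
The Hilbert transform shifts each frequency component by -pi/2.
H{cos(wt)}=sin(wt)
With w=1: H{cos(t)}=sin(t)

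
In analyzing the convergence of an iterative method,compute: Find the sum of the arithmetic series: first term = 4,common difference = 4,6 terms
Last term: a_n=4+(6-1)·4=24
Sum=n(a_1+a_n)/2=6(4+24)/2=84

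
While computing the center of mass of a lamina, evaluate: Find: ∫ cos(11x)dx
Using substitution u=11x: ∫ cos(u) du/11=sin(u)/11 + C

Answer: (1/11)sin(11x) + C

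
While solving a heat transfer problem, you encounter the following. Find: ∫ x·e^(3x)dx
Integration by parts: u=x, dv=e^(3x) dx
du=dx, v=e^(3x)/3
=x·e^(3x)/3 - ∫ e^(3x)/3 dx
=x·e^(3x)/3 - e^(3x)/9 + C

Answer: e^(3x)(x/3 - 1/9) + C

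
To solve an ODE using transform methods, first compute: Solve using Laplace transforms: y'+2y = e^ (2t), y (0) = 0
Take L: sY - 0 + 2Y = 1/(s-2)
Y(s + 2) = 1/(s-2) + 0
Y = 1/((s-2)(s + 2)) + 0/(s + 2)
Partial fractions: 1/((s-2)(s + 2)) = (1/4)/(s-2) - (1/4)/(s + 2)
So Y = (1/4)/(s-2) - (1/4)/(s + 2)
Inverse Laplace transform (L^(-1){1/(s-2)} = e^(2t), L^(-1){1/(s + 2)} = e^(-2t)):

Answer: y(t) = (1/4)·e^(2t) - (1/4)·e^(-2t)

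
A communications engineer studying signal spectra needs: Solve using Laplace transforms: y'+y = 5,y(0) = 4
Take L of both sides: sY(s)-4+Y(s)=5/s
Y(s)(s+1)=5/s+4
Y(s)=5/(s(s+1))+4/(s+1)
Partial fractions: 5/(s(s+1))=5/s - 5/(s+1)
So Y(s)=5/s - 1/(s+1)
Inverse transform (L^(-1){1/s}=1, L^(-1){1/(s+1)}=e^(-t)):

Answer: y(t)=5 - e^(-t)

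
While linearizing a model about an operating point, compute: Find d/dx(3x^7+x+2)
Power rule: d/dx(ax^n)=n·a·x^(n-1)
Term by term: 21·x^6+1

Answer: 21x^6+1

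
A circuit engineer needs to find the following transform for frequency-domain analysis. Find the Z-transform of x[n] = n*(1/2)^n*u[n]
Using the property Z{n * a^n * u[n]} = az/(z-a)^2
With a = 1/2: X(z) = (1/2)z/(z - 1/2)^2, |z| > 1/2

Answer: (1/2)z/(z - 1/2)^2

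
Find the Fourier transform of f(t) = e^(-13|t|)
Using the standard pair: F{e^(-a|t|)} = 2a/(a^2+omega^2)
With a = 13: F(omega) = 26/(169+omega^2)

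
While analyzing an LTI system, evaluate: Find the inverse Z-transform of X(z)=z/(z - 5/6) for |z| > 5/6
Standard pair: z/(z-a) <-> a^n * u[n] for causal signals
With a = 5/6: x[n] = (5/6)^n * u[n]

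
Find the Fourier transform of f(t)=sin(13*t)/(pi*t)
sin(W*t)/(pi*t) = (W/pi)*sinc(W*t/pi) is the impulse response of the ideal low-pass filter with cutoff W (here W = 13).
Its Fourier transform is a rectangular function:
F(omega) = 1 for |omega| < 13, 0 otherwise

Answer: rect(omega/26) [i.e., 1 for |omega| < 13, 0 otherwise]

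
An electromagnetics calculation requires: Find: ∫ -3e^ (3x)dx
Since d/dx[e^(3x)] = 3e^(3x), we get -1 e^(3x) + C

Answer: -e^(3x) + C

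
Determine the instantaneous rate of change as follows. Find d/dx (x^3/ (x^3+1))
Quotient rule: (f/g)'=(f'g - fg')/g²
f=x^3, f'=3x^2
g=x^3 + 1, g'=3x^2

Answer: (3x^2·(x^3 + 1) - 3x^5)/(x^3 + 1)²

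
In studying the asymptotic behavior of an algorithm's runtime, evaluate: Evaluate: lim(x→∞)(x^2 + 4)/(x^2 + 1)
Divide numerator and denominator by x^2:
lim (1 + 4/x^2)/(1 + 1/x^2)=1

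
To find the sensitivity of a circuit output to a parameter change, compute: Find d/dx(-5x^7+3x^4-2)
Power rule: d/dx(ax^n)=n·a·x^(n-1)
Term by term: -35·x^6+12·x^3

Answer: -35x^6+12x^3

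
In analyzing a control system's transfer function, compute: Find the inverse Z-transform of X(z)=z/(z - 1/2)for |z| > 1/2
Standard pair: z/(z-a) <-> a^n * u[n] for causal signals
With a=1/2: x[n]=(1/2)^n * u[n]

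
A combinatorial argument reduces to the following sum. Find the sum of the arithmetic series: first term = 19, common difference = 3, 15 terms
Last term: a_n = 19 + (15 - 1)·3 = 61
Sum = n(a_1 + a_n)/2 = 15(19 + 61)/2 = 600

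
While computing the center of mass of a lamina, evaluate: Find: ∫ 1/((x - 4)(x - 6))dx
Partial fractions: 1/((x-4)(x-6)) = A/(x-4)+B/(x-6)
A = -1/2, B = 1/2
∫ [-1/2· 1/(x-4)+1/2· 1/(x-6)] dx
= (1/2)[ln|x-6| - ln|x-4|]+C

Answer: (1/2)·ln|(x-6)/(x-4)|+C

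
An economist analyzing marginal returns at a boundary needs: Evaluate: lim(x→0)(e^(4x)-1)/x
L'Hôpital (0/0): lim 4e^(4x)/1 = 4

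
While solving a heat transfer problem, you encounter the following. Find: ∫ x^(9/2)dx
Power rule: ∫ x^(9/2) dx = x^(11/2)/(11/2) + C

Answer: (2/11)·x^(11/2) + C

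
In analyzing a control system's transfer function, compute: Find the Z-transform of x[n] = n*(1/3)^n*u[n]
Using the property Z{n * a^n * u[n]}=az/(z-a)^2
With a=1/3: X(z)=(1/3)z/(z - 1/3)^2, |z| > 1/3

Answer: (1/3)z/(z - 1/3)^2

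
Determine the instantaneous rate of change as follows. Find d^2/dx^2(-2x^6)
Apply power rule 2 times:
d^1: -12x^5
d^2: -60x^4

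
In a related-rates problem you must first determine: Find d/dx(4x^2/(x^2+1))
Quotient rule: (f/g)'=(f'g - fg')/g²
f=4x^2, f'=8x
g=x^2+1, g'=2x

Answer: (8x·(x^2+1)-8x^3)/(x^2+1)²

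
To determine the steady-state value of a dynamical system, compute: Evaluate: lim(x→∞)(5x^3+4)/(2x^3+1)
Divide numerator and denominator by x^3:
lim (5+4/x^3)/(2+1/x^3)=5/2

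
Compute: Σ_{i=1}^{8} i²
Using formula: Σ i^2=n(n + 1)(2n + 1)/6=8·9·17/6=204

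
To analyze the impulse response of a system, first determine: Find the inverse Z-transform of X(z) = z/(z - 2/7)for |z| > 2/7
Standard pair: z/(z-a) <-> a^n * u[n] for causal signals
With a = 2/7: x[n] = (2/7)^n * u[n]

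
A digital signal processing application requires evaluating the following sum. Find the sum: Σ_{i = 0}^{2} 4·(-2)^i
Geometric series: S=a(1 - r^n)/(1 - r)
a=4, r=-2, n=3
S=4(1+8)/3=12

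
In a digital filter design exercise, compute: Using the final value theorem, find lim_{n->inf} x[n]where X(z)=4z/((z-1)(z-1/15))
Final value theorem: lim x[n]=lim_{z->1} (z-1)*X(z)
(z-1)*X(z)=4z/(z-1/15)
As z->1: 4/(1 - 1/15)=4/(14/15)=30/7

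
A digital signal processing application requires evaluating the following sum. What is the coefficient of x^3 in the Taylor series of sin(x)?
sin(x) = Σ (-1)^k x^(2k + 1)/(2k + 1)!
For x^3: (-1)^1/3! = -1/6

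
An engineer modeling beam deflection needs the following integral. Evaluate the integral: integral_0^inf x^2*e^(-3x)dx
This is a Gamma integral. Substitute u = 3x (du = 3 dx):
integral_0^inf x^2 * e^(-3x) dx = (1/3^3) integral_0^inf u^2 * e^(-u) du
= Gamma(3)/3^3 = 2!/3^3 = 2/27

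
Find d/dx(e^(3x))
Chain rule: d/dx[e^u] = e^u · u' where u = 3x
u' = 3

Answer: 3·e^(3x)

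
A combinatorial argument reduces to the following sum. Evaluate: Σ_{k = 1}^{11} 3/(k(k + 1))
Partial fractions: 3/(k(k + 1))=3/k - 3/(k + 1)
Telescoping sum: 3(1 - 1/12)=3·11/12

Answer: 11/4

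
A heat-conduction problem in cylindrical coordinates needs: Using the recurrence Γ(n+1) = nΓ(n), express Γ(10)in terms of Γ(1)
Γ(10) = 9Γ(9) = 9·8Γ(8) = ... = 9!·Γ(1) = 362880·Γ(1)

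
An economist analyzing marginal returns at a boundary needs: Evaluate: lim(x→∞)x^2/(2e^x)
Apply L'Hôpital 2 times (∞/∞ each time):
Eventually get 2!/(2e^x) → 0

Answer: 0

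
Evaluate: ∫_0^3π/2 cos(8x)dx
Antiderivative: sin(8x)/8
Evaluate at bounds: [sin(8·3π/2)/8] - [sin(8·0)/8]
= ((0) - (0))/8 = 0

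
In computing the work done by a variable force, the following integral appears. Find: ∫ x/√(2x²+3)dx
Let u=2x² + 3, du=4x dx
∫ (1/4)·u^(-1/2) du=√u/2 + C

Answer: √(2x² + 3)/2 + C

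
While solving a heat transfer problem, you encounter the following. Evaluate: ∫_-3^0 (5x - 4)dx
Step 1: Find antiderivative F(x) = (5/2)x^2-4x
Step 2: F(0) - F(-3) = 0 - (69/2) = -69/2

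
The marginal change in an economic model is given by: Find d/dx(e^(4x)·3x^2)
Product rule: (fg)'=f'g+fg'
f=e^(4x), f'=4·e^(4x)
g=3x^2, g'=6x

Answer: 12·e^(4x)·x^2+6·e^(4x)·x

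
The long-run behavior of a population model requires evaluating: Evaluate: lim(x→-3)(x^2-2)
Polynomial is continuous, so substitute x=-3:
1·(-3)^2 - 2=7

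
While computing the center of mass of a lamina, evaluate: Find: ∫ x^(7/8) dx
Power rule: ∫ x^(7/8) dx=x^(15/8)/(15/8)+C

Answer: (8/15)·x^(15/8)+C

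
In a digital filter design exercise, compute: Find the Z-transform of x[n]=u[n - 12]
Using the time-shift property: Z{u[n-12]} = z^(-12)*z/(z-1)
= z^(-11)/(z-1)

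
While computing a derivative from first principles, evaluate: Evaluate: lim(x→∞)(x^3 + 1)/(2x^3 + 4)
Divide numerator and denominator by x^3:
lim (1+1/x^3)/(2+4/x^3)=1/2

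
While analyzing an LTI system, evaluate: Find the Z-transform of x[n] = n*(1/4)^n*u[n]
Using the property Z{n*a^n*u[n]}=az/(z-a)^2
With a=1/4: X(z)=(1/4)z/(z - 1/4)^2, |z| > 1/4

Answer: (1/4)z/(z - 1/4)^2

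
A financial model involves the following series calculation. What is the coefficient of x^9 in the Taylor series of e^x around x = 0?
Taylor series of e^x = Σ x^n/n!
Coefficient of x^9 = 1/9! = 1/362880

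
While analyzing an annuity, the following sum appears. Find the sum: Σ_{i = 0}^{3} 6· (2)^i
Geometric series: S = a(1 - r^n)/(1 - r)
a = 6, r = 2, n = 4
S = 6(1-16)/-1 = 90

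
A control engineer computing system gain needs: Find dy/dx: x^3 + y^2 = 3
Differentiate: 3x^2 + 2y·(dy/dx)=0
dy/dx=-3x^2/(2y)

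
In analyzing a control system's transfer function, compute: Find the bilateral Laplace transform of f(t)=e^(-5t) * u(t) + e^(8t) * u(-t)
For e^(-5t) * u(t): L=1/(s+5), Re(s) > -5
For e^(8t) * u(-t): L=-1/(s-8), Re(s) < 8
Combined: F(s)=1/(s+5)-1/(s-8), -5 < Re(s) < 8

Answer: 1/(s+5)-1/(s-8), ROC: -5 < Re(s) < 8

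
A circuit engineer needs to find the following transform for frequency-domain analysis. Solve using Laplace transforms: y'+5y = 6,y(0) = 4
Take L of both sides: sY(s)-4+5Y(s)=6/s
Y(s)(s+5)=6/s+4
Y(s)=6/(s(s+5))+4/(s+5)
Partial fractions: 6/(s(s+5))=(6/5)/s - (6/5)/(s+5)
So Y(s)=(6/5)/s+(14/5)/(s+5)
Inverse transform (L^(-1){1/s}=1, L^(-1){1/(s+5)}=e^(-5t)):

Answer: y(t)=6/5+(14/5)·e^(-5t)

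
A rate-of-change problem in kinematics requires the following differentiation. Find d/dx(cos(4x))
Chain rule: d/dx[cos(u)]=-sin(u)·u' where u=4x
u'=4

Answer: -4·sin(4x)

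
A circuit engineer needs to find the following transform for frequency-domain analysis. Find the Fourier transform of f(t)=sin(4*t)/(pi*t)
sin(W*t)/(pi*t) = (W/pi)*sinc(W*t/pi) is the impulse response of the ideal low-pass filter with cutoff W (here W = 4).
Its Fourier transform is a rectangular function:
F(omega) = 1 for |omega| < 4, 0 otherwise

Answer: rect(omega/8) [i.e., 1 for |omega| < 4, 0 otherwise]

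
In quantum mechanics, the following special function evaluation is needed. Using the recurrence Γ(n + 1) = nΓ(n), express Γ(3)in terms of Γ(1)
Γ(3) = 2Γ(2) = 2·1Γ(1) = ... = 2!·Γ(1) = 2·Γ(1)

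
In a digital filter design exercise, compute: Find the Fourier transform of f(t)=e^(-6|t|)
Using the standard pair: F{e^(-a|t|)}=2a/(a^2 + omega^2)
With a=6: F(omega)=12/(36 + omega^2)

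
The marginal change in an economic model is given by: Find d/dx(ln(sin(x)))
Chain rule: d/dx[ln(u)]=u'/u where u=sin(x)
u'=cos(x)

Answer: (cos(x))/(sin(x))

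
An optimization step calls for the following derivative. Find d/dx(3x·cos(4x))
Product rule: (fg)'=f'g+fg'
f=3x, f'=3
g=cos(4x), g'=-4·sin(4x)

Answer: 3·cos(4x)-12x·sin(4x)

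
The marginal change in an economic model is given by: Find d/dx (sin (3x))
Chain rule: d/dx[sin(u)]=cos(u)·u' where u=3x
u'=3

Answer: 3·cos(3x)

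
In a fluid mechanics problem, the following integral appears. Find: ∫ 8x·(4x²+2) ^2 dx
Let u=4x²+2, du=8x dx
∫ u^2 du=u^3/3+C

Answer: (4x²+2)^3/3+C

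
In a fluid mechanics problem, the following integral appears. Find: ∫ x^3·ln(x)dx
By parts: u=ln(x), dv=x^3 dx
du=1/x dx, v=x^4/4
=x^4·ln(x)/4 - ∫ x^3/4 dx
=x^4·ln(x)/4 - x^4/16 + C

Answer: x^4(ln(x)/4 - 1/16) + C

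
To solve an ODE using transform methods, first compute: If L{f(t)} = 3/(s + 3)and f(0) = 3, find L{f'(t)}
L{f'(t)} = s·F(s) - f(0) = 3s/(s + 3) - 3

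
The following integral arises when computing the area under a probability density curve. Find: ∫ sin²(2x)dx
Using identity sin²(u) = (1 - cos(2u))/2:
∫ (1 - cos(4x))/2 dx = x/2 - sin(4x)/8+C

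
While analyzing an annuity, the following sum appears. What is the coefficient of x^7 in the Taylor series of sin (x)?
sin(x) = Σ (-1)^k x^(2k+1)/(2k+1)!
For x^7: (-1)^3/7! = -1/5040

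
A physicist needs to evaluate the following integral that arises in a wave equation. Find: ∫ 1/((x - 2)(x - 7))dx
Partial fractions: 1/((x-2)(x-7))=A/(x-2)+B/(x-7)
A=-1/5, B=1/5
∫ [-1/5· 1/(x-2)+1/5· 1/(x-7)] dx
=(1/5)[ln|x-7| - ln|x-2|]+C

Answer: (1/5)·ln|(x-7)/(x-2)|+C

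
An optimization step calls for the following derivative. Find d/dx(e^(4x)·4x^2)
Product rule: (fg)' = f'g+fg'
f = e^(4x), f' = 4·e^(4x)
g = 4x^2, g' = 8x

Answer: 16·e^(4x)·x^2+8·e^(4x)·x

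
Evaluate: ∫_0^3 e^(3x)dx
Antiderivative: (1/3)e^(3x)
Evaluate: (1/3)(e^9 - 1)

Answer: (e^9 - 1)/3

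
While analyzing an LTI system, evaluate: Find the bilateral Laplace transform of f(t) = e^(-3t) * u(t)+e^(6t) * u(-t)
For e^(-3t)*u(t): L=1/(s + 3), Re(s) > -3
For e^(6t)*u(-t): L=-1/(s-6), Re(s) < 6
Combined: F(s)=1/(s + 3) - 1/(s-6), -3 < Re(s) < 6

Answer: 1/(s + 3) - 1/(s-6), ROC: -3 < Re(s) < 6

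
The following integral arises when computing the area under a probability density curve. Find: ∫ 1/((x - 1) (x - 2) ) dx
Partial fractions: 1/((x-1)(x-2))=A/(x-1)+B/(x-2)
A=-1, B=1
∫ [-1· 1/(x-1)+1· 1/(x-2)] dx
=(1)[ln|x-2| - ln|x-1|]+C

Answer: ln|(x-2)/(x-1)|+C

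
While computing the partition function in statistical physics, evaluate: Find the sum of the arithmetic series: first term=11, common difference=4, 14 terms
Last term: a_n=11 + (14 - 1)·4=63
Sum=n(a_1 + a_n)/2=14(11 + 63)/2=518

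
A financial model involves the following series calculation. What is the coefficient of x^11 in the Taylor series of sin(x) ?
sin(x)=Σ (-1)^k x^(2k + 1)/(2k + 1)!
For x^11: (-1)^5/11!=-1/39916800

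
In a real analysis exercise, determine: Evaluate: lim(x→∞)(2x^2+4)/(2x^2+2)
Divide numerator and denominator by x^2:
lim (2 + 4/x^2)/(2 + 2/x^2) = 1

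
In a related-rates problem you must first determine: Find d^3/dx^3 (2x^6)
Apply power rule 3 times:
d^1: 12x^5
d^2: 60x^4
d^3: 240x^3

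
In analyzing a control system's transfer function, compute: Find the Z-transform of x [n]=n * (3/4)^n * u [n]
Using the property Z{n * a^n * u[n]} = az/(z-a)^2
With a = 3/4: X(z) = (3/4)z/(z - 3/4)^2, |z| > 3/4

Answer: (3/4)z/(z - 3/4)^2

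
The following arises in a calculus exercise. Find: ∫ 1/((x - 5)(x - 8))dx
Partial fractions: 1/((x-5)(x-8))=A/(x-5)+B/(x-8)
A=-1/3, B=1/3
∫ [-1/3· 1/(x-5)+1/3· 1/(x-8)] dx
=(1/3)[ln|x-8| - ln|x-5|]+C

Answer: (1/3)·ln|(x-8)/(x-5)|+C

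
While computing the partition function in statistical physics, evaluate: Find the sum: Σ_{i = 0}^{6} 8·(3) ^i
Geometric series: S=a(1 - r^n)/(1 - r)
a=8, r=3, n=7
S=8(1-2187)/-2=8744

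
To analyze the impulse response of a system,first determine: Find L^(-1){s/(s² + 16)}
L^(-1){s/(s² + w²)}=cos(wt)
Here w=4

Answer: cos(4t)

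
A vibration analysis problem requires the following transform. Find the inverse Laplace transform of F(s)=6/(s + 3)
L^(-1){6/(s-a)}=c·e^(at)
Here a=-3, c=6

Answer: 6e^(-3t)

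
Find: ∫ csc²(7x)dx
Since d/dx[-cot(7x)]=7csc²(7x), integral=-cot(7x)/7 + C

Answer: (-1/7)cot(7x) + C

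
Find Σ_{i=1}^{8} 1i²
=1·n(n + 1)(2n + 1)/6=1·8·9·17/6=204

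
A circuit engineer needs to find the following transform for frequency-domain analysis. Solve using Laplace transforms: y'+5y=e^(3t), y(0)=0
Take L: sY - 0+5Y = 1/(s-3)
Y(s+5) = 1/(s-3)+0
Y = 1/((s-3)(s+5))+0/(s+5)
Partial fractions: 1/((s-3)(s+5)) = (1/8)/(s-3) - (1/8)/(s+5)
So Y = (1/8)/(s-3) - (1/8)/(s+5)
Inverse Laplace transform (L^(-1){1/(s-3)} = e^(3t), L^(-1){1/(s+5)} = e^(-5t)):

Answer: y(t) = (1/8)·e^(3t) - (1/8)·e^(-5t)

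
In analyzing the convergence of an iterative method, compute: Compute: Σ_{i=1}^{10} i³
Using formula: Σ i^3=[n(n + 1)/2]²=[10·11/2]²=3025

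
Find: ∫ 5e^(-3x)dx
Since d/dx[e^(-3x)]=-3e^(-3x), we get -5/3 e^(-3x) + C

Answer: (-5/3)e^(-3x) + C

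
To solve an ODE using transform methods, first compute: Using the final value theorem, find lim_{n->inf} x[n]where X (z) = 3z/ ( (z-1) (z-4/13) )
Final value theorem: lim x[n]=lim_{z->1} (z-1)*X(z)
(z-1)*X(z)=3z/(z-4/13)
As z->1: 3/(1 - 4/13)=3/(9/13)=13/3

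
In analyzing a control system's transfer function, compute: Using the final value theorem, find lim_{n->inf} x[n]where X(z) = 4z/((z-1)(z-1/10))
Final value theorem: lim x[n] = lim_{z->1} (z-1) * X(z)
(z-1) * X(z) = 4z/(z-1/10)
As z->1: 4/(1-1/10) = 4/(9/10) = 40/9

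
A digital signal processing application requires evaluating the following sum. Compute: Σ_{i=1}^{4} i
Using formula: Σ i^1 = n(n + 1)/2 = 4·5/2 = 10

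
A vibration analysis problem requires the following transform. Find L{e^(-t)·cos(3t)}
First shifting: L{e^(at)f(t)}=F(s-a)
L{cos(3t)}=s/(s² + 9)
Shift: (s + 1)/((s + 1)² + 9)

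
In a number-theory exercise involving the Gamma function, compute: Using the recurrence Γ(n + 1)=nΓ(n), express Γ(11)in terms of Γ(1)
Γ(11) = 10Γ(10) = 10·9Γ(9) = ... = 10!·Γ(1) = 3628800·Γ(1)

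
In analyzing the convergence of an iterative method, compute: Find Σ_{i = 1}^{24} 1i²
=1·n(n + 1)(2n + 1)/6=1·24·25·49/6=4900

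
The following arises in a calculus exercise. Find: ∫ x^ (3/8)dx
Power rule: ∫ x^(3/8) dx=x^(11/8)/(11/8) + C

Answer: (8/11)·x^(11/8) + C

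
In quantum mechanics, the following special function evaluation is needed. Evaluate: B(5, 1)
B(x,y) = Γ(x)Γ(y)/Γ(x + y) = (x-1)!(y-1)!/(x + y-1)!
B(5,1) = 4!·0!/5! = 1/5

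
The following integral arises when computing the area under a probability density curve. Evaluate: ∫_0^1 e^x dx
Antiderivative: e^x
Evaluate: (e^1-1)

Answer: e^1-1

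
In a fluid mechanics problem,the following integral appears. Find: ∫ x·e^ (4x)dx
Integration by parts: u=x, dv=e^(4x) dx
du=dx, v=e^(4x)/4
=x·e^(4x)/4 - ∫ e^(4x)/4 dx
=x·e^(4x)/4 - e^(4x)/16 + C

Answer: e^(4x)(x/4 - 1/16) + C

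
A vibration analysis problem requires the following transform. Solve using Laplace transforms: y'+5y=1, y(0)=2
Take L of both sides: sY(s)-2+5Y(s) = 1/s
Y(s)(s+5) = 1/s+2
Y(s) = 1/(s(s+5))+2/(s+5)
Partial fractions: 1/(s(s+5)) = (1/5)/s - (1/5)/(s+5)
So Y(s) = (1/5)/s+(9/5)/(s+5)
Inverse transform (L^(-1){1/s} = 1, L^(-1){1/(s+5)} = e^(-5t)):

Answer: y(t) = 1/5+(9/5)·e^(-5t)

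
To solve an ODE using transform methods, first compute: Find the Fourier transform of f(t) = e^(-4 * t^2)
The Fourier transform of a Gaussian e^(-a * t^2) is sqrt(pi/a) * e^(-omega^2/(4a)).
With a=4: F(omega)=sqrt(pi)/2 * e^(-omega^2/16)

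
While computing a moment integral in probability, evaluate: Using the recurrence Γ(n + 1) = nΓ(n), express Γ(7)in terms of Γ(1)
Γ(7)=6Γ(6)=6·5Γ(5)=...=6!·Γ(1)=720·Γ(1)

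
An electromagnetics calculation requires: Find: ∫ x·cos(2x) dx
By parts: u=x, dv=cos(2x) dx
du=dx, v=sin(2x)/2
=x·sin(2x)/2 + cos(2x)/2² + C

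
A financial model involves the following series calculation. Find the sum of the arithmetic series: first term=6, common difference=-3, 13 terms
Last term: a_n=6+(13-1)·-3=-30
Sum=n(a_1+a_n)/2=13(6+(-30))/2=-156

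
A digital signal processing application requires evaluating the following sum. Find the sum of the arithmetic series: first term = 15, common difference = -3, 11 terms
Last term: a_n = 15 + (11 - 1)·-3 = -15
Sum = n(a_1 + a_n)/2 = 11(15 + (-15))/2 = 0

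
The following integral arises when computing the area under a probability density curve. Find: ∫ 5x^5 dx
Using power rule: ∫ 5x^5 dx=5/6 x^6 + C=(5/6)x^6 + C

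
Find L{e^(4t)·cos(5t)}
First shifting: L{e^(at)f(t)}=F(s-a)
L{cos(5t)}=s/(s²+25)
Shift: (s-4)/((s-4)²+25)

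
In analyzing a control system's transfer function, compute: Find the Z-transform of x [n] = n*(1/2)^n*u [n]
Using the property Z{n*a^n*u[n]}=az/(z-a)^2
With a=1/2: X(z)=(1/2)z/(z - 1/2)^2, |z| > 1/2

Answer: (1/2)z/(z - 1/2)^2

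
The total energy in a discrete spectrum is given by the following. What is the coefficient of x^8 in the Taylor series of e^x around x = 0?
Taylor series of e^x = Σ x^n/n!
Coefficient of x^8 = 1/8! = 1/40320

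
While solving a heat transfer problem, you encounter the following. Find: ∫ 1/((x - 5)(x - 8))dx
Partial fractions: 1/((x-5)(x-8)) = A/(x-5) + B/(x-8)
A = -1/3, B = 1/3
∫ [-1/3· 1/(x-5) + 1/3· 1/(x-8)] dx
= (1/3)[ln|x-8| - ln|x-5|] + C

Answer: (1/3)·ln|(x-8)/(x-5)| + C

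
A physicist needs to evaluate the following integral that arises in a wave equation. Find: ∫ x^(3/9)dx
Power rule: ∫ x^(1/3) dx = x^(4/3)/(4/3) + C

Answer: (3/4)·x^(4/3) + C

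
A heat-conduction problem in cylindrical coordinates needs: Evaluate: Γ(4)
Γ(n)=(n-1)! for positive integers
Γ(4)=3!=6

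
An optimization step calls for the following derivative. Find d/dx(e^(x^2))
Chain rule: d/dx[e^u]=e^u · u' where u=x^2
u'=2x

Answer: 2x·e^(x^2)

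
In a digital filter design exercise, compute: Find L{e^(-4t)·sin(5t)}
First shifting: L{e^(at)f(t)} = F(s-a)
L{sin(5t)} = 5/(s²+25)
Shift: 5/((s+4)²+25)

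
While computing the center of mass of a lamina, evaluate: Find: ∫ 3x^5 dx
Using power rule: ∫ 3x^5 dx=3/6 x^6+C=(1/2)x^6+C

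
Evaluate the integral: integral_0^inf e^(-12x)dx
integral_0^inf e^(-12x) dx=[-1/12 * e^(-12x)]_0^inf
=0 - (-1/12)=1/12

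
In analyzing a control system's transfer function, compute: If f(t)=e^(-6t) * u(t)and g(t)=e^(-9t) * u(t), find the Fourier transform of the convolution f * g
By the convolution theorem: F{f * g}=F(omega) * G(omega)
F(omega)=1/(6+j * omega), G(omega)=1/(9+j * omega)
F{f * g}=1/((6+j * omega)(9+j * omega))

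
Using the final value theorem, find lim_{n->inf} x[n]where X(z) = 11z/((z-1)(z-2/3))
Final value theorem: lim x[n]=lim_{z->1} (z-1)*X(z)
(z-1)*X(z)=11z/(z-2/3)
As z->1: 11/(1 - 2/3)=11/(1/3)=33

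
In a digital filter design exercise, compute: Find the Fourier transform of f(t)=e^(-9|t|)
Using the standard pair: F{e^(-a|t|)} = 2a/(a^2 + omega^2)
With a = 9: F(omega) = 18/(81 + omega^2)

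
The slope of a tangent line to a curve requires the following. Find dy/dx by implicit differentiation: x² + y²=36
Differentiate both sides: 2x+2y·(dy/dx)=0
Solve: dy/dx=-2x/(2y)=-x/y

Answer: dy/dx=-x/y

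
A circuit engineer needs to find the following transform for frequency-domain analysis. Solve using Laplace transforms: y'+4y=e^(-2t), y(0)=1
Take L: sY - 1 + 4Y = 1/(s + 2)
Y(s + 4) = 1/(s + 2) + 1
Y = 1/((s + 2)(s + 4)) + 1/(s + 4)
Partial fractions: 1/((s + 2)(s + 4)) = (1/2)/(s + 2) - (1/2)/(s + 4)
So Y = (1/2)/(s + 2) + (1/2)/(s + 4)
Inverse Laplace transform (L^(-1){1/(s + 2)} = e^(-2t), L^(-1){1/(s + 4)} = e^(-4t)):

Answer: y(t) = (1/2)·e^(-2t) + (1/2)·e^(-4t)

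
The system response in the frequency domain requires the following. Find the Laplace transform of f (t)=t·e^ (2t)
L{t·e^(at)}=1/(s-a)²
L{t·e^(2t)}=1/(s-2)²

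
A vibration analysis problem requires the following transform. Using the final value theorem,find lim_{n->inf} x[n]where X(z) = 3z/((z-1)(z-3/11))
Final value theorem: lim x[n]=lim_{z->1} (z-1)*X(z)
(z-1)*X(z)=3z/(z-3/11)
As z->1: 3/(1 - 3/11)=3/(8/11)=33/8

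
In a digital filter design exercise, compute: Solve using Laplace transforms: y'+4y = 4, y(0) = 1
Take L of both sides: sY(s) - 1 + 4Y(s)=4/s
Y(s)(s + 4)=4/s + 1
Y(s)=4/(s(s + 4)) + 1/(s + 4)
Partial fractions: 4/(s(s + 4))=1/s - 1/(s + 4)
So Y(s)=1/s
Inverse transform (L^(-1){1/s}=1, L^(-1){1/(s + 4)}=e^(-4t)):

Answer: y(t)=1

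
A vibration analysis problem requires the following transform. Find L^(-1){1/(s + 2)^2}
L^(-1){1/(s-a)^n} = t^(n-1)·e^(at)/(n-1)!
Here a = -2, n = 2: t^1·e^(-2t)/1

Answer: t·e^(-2t)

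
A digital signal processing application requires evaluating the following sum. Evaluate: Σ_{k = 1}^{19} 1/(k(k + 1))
Partial fractions: 1/(k(k + 1)) = 1/k - 1/(k + 1)
Telescoping sum: 1(1 - 1/20) = 1·19/20

Answer: 19/20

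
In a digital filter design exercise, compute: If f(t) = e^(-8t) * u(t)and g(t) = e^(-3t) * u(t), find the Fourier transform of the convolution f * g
By the convolution theorem: F{f*g}=F(omega)*G(omega)
F(omega)=1/(8 + j*omega), G(omega)=1/(3 + j*omega)
F{f*g}=1/((8 + j*omega)(3 + j*omega))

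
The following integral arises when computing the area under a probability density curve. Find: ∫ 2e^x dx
Since d/dx[e^x]=+e^x, we get 2e^x+C

Answer: 2e^x+C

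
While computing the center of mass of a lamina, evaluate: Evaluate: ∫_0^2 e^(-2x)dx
Antiderivative: (1/(-2))e^(-2x)
Evaluate: (1/(-2))(e^-4 - 1)

Answer: (e^-4 - 1)/(-2)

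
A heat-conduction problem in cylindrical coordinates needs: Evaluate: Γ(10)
Γ(n) = (n-1)! for positive integers
Γ(10) = 9! = 362880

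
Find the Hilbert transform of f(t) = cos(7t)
The Hilbert transform shifts each frequency component by -pi/2.
H{cos(wt)}=sin(wt)
With w=7: H{cos(7t)}=sin(7t)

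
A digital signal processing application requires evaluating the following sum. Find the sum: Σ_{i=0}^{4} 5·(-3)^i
Geometric series: S = a(1 - r^n)/(1 - r)
a = 5, r = -3, n = 5
S = 5(1+243)/4 = 305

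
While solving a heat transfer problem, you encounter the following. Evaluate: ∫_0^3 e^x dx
Antiderivative: e^x
Evaluate: (e^3-1)

Answer: e^3-1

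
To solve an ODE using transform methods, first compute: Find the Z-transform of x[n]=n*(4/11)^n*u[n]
Using the property Z{n * a^n * u[n]} = az/(z-a)^2
With a = 4/11: X(z) = (4/11)z/(z - 4/11)^2, |z| > 4/11

Answer: (4/11)z/(z - 4/11)^2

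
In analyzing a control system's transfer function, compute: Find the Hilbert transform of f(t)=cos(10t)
The Hilbert transform shifts each frequency component by -pi/2.
H{cos(wt)}=sin(wt)
With w=10: H{cos(10t)}=sin(10t)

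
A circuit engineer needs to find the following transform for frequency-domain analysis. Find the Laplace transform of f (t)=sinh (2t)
L{sinh(at)} = a/(s²-a²)
L{sinh(2t)} = 2/(s²-4)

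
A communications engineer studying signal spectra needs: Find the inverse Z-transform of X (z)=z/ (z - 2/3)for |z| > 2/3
Standard pair: z/(z-a) <-> a^n*u[n] for causal signals
With a = 2/3: x[n] = (2/3)^n*u[n]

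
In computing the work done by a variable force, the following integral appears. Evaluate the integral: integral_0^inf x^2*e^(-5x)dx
This is a Gamma integral. Substitute u=5x (du=5 dx):
integral_0^inf x^2*e^(-5x) dx=(1/5^3) integral_0^inf u^2*e^(-u) du
=Gamma(3)/5^3=2!/5^3=2/125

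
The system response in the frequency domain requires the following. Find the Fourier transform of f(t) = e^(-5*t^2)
The Fourier transform of a Gaussian e^(-a*t^2) is sqrt(pi/a)*e^(-omega^2/(4a)).
With a = 5: F(omega) = sqrt(pi/5)*e^(-omega^2/20)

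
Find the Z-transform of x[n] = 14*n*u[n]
Z{n*u[n]}=z/(z-1)^2
By linearity: Z{14*n*u[n]}=14z/(z-1)^2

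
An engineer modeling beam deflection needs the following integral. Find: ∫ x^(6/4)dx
Power rule: ∫ x^(3/2) dx = x^(5/2)/(5/2)+C

Answer: (2/5)·x^(5/2)+C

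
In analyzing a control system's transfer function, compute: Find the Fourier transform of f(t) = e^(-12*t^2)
The Fourier transform of a Gaussian e^(-a*t^2) is sqrt(pi/a)*e^(-omega^2/(4a)).
With a=12: F(omega)=sqrt(pi/12)*e^(-omega^2/48)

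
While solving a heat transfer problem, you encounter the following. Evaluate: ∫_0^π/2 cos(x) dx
Antiderivative: sin(x)
Evaluate at bounds: [sin(1·π/2)/1] - [sin(1·0)/1]
=((1) - (0))/1=1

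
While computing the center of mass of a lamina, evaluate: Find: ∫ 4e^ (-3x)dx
Since d/dx[e^(-3x)] = -3e^(-3x), we get -4/3 e^(-3x)+C

Answer: (-4/3)e^(-3x)+C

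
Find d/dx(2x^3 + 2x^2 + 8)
Power rule: d/dx(ax^n) = n·a·x^(n-1)
Term by term: 6·x^2+4·x

Answer: 6x^2+4x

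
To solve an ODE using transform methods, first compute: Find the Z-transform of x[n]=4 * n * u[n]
Z{n * u[n]} = z/(z-1)^2
By linearity: Z{4 * n * u[n]} = 4z/(z-1)^2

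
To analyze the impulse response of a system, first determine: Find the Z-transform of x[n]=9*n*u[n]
Z{n*u[n]}=z/(z-1)^2
By linearity: Z{9*n*u[n]}=9z/(z-1)^2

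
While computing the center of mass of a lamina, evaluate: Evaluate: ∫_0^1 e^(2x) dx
Antiderivative: (1/2)e^(2x)
Evaluate: (1/2)(e^2-1)

Answer: (e^2-1)/2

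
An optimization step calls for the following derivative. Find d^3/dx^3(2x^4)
Apply power rule 3 times:
d^1: 8x^3
d^2: 24x^2
d^3: 48x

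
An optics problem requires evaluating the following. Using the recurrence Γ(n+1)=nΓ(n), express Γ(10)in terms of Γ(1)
Γ(10) = 9Γ(9) = 9·8Γ(8) = ... = 9!·Γ(1) = 362880·Γ(1)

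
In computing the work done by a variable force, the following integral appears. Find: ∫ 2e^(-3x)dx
Since d/dx[e^(-3x)]=-3e^(-3x), we get -2/3 e^(-3x) + C

Answer: (-2/3)e^(-3x) + C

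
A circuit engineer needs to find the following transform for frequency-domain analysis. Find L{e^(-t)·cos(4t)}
First shifting: L{e^(at)f(t)} = F(s-a)
L{cos(4t)} = s/(s²+16)
Shift: (s+1)/((s+1)²+16)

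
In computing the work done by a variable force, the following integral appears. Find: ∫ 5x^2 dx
Using power rule: ∫ 5x^2 dx = 5/3 x^3 + C = (5/3)x^3 + C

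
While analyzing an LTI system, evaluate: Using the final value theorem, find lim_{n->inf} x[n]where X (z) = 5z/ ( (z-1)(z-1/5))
Final value theorem: lim x[n] = lim_{z->1} (z-1)*X(z)
(z-1)*X(z) = 5z/(z-1/5)
As z->1: 5/(1-1/5) = 5/(4/5) = 25/4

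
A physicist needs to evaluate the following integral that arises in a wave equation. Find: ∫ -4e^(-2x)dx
Since d/dx[e^(-2x)] = -2e^(-2x), we get 2 e^(-2x) + C

Answer: 2e^(-2x) + C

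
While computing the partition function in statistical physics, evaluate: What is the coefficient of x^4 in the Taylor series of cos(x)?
cos(x)=Σ (-1)^k x^(2k)/(2k)!
For x^4: (-1)^2/4!=1/24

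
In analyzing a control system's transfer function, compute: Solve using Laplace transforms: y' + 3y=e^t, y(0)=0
Take L: sY - 0 + 3Y=1/(s-1)
Y(s + 3)=1/(s-1) + 0
Y=1/((s-1)(s + 3)) + 0/(s + 3)
Partial fractions: 1/((s-1)(s + 3))=(1/4)/(s-1) - (1/4)/(s + 3)
So Y=(1/4)/(s-1) - (1/4)/(s + 3)
Inverse Laplace transform (L^(-1){1/(s-1)}=e^t, L^(-1){1/(s + 3)}=e^(-3t)):

Answer: y(t)=(1/4)·e^t - (1/4)·e^(-3t)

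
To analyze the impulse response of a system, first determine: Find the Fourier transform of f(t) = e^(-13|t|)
Using the standard pair: F{e^(-a|t|)} = 2a/(a^2+omega^2)
With a = 13: F(omega) = 26/(169+omega^2)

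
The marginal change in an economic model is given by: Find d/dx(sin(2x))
Chain rule: d/dx[sin(u)]=cos(u)·u' where u=2x
u'=2

Answer: 2·cos(2x)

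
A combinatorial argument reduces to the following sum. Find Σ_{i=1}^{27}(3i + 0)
= 3·Σ i + 0·27 = 3·378 + 0 = 1134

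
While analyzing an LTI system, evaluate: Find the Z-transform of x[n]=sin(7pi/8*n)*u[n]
Z{sin(w0 * n) * u[n]}=z * sin(w0)/(z^2-2z * cos(w0)+1)
With w0=7pi/8: X(z)=z * sin(7pi/8)/(z^2-2z * cos(7pi/8)+1)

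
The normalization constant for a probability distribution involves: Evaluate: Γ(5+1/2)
Γ(n + 1/2)=(2n)!√π/(4^n·n!)
=3628800√π/(1024·120)=(945/32)·√π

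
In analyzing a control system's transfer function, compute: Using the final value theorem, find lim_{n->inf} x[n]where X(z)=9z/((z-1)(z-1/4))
Final value theorem: lim x[n] = lim_{z->1} (z-1) * X(z)
(z-1) * X(z) = 9z/(z-1/4)
As z->1: 9/(1 - 1/4) = 9/(3/4) = 12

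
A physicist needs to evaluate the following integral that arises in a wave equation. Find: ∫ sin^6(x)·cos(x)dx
Let u = sin(x), du = cos(x) dx
∫ u^6 du = u^7/7+C

Answer: sin^7(x)/7+C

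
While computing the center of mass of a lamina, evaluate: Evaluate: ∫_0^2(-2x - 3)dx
Step 1: Find antiderivative F(x) = -x^2-3x
Step 2: F(2) - F(0) = -10 - (0) = -10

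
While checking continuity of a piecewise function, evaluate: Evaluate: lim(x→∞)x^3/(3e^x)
Apply L'Hôpital 3 times (∞/∞ each time):
Eventually get 3!/(3e^x) → 0

Answer: 0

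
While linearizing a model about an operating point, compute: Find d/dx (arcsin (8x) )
d/dx[arcsin(u)] = u'/√(1-u²), u = 8x, u' = 8

Answer: 8/√(1-64x²)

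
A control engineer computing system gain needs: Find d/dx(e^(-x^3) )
Chain rule: d/dx[e^u] = e^u · u' where u = -x^3
u' = -3x^2

Answer: -3x^2·e^(-x^3)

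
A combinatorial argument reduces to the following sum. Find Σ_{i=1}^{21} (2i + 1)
= 2·Σ i+1·21 = 2·231+21 = 483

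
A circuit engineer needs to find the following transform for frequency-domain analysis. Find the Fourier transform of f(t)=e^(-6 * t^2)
The Fourier transform of a Gaussian e^(-a*t^2) is sqrt(pi/a)*e^(-omega^2/(4a)).
With a=6: F(omega)=sqrt(pi/6)*e^(-omega^2/24)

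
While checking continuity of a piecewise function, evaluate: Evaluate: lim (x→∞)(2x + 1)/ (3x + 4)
Divide numerator and denominator by x:
lim (2+1/x)/(3+4/x) = 2/3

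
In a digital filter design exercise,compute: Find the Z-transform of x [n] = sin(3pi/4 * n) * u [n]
Z{sin(w0 * n) * u[n]}=z * sin(w0)/(z^2-2z * cos(w0)+1)
With w0=3pi/4: X(z)=z * sin(3pi/4)/(z^2-2z * cos(3pi/4)+1)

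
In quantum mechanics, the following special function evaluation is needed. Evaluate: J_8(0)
J_n(0) = 0 for all n > 0 (Bessel function of first kind)
J_8(0) = 0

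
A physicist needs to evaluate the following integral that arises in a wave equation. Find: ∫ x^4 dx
Using power rule: ∫ x^4 dx=1/5 x^5+C=(1/5)x^5+C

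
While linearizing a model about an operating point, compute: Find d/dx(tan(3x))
Chain rule: d/dx[tan(u)]=sec²(u)·u' where u=3x
u'=3

Answer: 3·sec²(3x)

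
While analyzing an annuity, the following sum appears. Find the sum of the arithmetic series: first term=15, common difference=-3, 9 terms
Last term: a_n = 15+(9-1)·-3 = -9
Sum = n(a_1+a_n)/2 = 9(15+(-9))/2 = 27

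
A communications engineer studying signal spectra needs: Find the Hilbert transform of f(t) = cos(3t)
The Hilbert transform shifts each frequency component by -pi/2.
H{cos(wt)} = sin(wt)
With w = 3: H{cos(3t)} = sin(3t)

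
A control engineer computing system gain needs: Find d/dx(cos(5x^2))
Chain rule: d/dx[cos(u)] = -sin(u)·u' where u = 5x^2
u' = 10x

Answer: -10x·sin(5x^2)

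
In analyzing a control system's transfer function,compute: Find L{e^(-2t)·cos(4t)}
First shifting: L{e^(at)f(t)} = F(s-a)
L{cos(4t)} = s/(s²+16)
Shift: (s+2)/((s+2)²+16)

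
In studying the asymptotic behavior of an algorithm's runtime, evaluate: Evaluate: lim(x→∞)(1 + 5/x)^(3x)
Rewrite as [(1+5/x)^x]^3.
lim(1+5/x)^x = e^5, so limit = (e^5)^3 = e^15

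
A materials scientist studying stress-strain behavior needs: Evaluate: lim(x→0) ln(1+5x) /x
L'Hôpital (0/0): lim 5/(1+5x) / 1 = 5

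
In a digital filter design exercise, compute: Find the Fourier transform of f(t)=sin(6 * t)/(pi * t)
sin(W*t)/(pi*t) = (W/pi)*sinc(W*t/pi) is the impulse response of the ideal low-pass filter with cutoff W (here W = 6).
Its Fourier transform is a rectangular function:
F(omega) = 1 for |omega| < 6, 0 otherwise

Answer: rect(omega/12) [i.e., 1 for |omega| < 6, 0 otherwise]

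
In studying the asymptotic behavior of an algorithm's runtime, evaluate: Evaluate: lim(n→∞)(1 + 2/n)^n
This is the definition of e^2: lim(1 + 2/n)^n=e^2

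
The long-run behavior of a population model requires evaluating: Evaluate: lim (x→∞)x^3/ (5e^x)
Apply L'Hôpital 3 times (∞/∞ each time):
Eventually get 3!/(5e^x) → 0

Answer: 0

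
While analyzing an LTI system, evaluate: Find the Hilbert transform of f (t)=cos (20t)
The Hilbert transform shifts each frequency component by -pi/2.
H{cos(wt)} = sin(wt)
With w = 20: H{cos(20t)} = sin(20t)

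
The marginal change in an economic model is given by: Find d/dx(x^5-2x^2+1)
Power rule: d/dx(ax^n)=n·a·x^(n-1)
Term by term: 5·x^4 - 4·x

Answer: 5x^4 - 4x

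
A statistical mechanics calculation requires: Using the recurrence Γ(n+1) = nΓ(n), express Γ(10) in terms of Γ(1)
Γ(10)=9Γ(9)=9·8Γ(8)=...=9!·Γ(1)=362880·Γ(1)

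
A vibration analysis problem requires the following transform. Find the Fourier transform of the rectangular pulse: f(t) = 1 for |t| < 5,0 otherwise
F(omega) = integral from -5 to 5 of e^(-j*omega*t) dt
= 2*sin(5*omega)/omega = 10*sinc(5*omega/pi)

Answer: 2*sin(5*omega)/omega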